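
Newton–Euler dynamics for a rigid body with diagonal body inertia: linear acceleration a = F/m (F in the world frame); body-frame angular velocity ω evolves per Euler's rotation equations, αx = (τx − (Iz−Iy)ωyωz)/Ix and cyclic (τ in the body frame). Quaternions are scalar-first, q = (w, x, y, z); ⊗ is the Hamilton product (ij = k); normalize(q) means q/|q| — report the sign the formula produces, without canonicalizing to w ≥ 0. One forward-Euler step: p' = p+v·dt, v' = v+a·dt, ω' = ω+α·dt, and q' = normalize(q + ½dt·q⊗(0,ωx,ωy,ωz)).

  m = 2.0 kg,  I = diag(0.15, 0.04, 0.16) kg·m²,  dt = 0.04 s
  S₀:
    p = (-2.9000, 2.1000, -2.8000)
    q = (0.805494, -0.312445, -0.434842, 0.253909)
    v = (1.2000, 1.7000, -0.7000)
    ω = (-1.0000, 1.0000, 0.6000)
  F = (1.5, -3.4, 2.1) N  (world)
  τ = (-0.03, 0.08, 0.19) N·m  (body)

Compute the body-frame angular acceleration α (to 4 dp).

α = (-0.6800, 1.8500, 0.5000)

ω×(Iω) gyroscopic = (0.0720, 0.0060, 0.1100)
α = I⁻¹(τ − ω×Iω) = (-0.6800, 1.8500, 0.5000)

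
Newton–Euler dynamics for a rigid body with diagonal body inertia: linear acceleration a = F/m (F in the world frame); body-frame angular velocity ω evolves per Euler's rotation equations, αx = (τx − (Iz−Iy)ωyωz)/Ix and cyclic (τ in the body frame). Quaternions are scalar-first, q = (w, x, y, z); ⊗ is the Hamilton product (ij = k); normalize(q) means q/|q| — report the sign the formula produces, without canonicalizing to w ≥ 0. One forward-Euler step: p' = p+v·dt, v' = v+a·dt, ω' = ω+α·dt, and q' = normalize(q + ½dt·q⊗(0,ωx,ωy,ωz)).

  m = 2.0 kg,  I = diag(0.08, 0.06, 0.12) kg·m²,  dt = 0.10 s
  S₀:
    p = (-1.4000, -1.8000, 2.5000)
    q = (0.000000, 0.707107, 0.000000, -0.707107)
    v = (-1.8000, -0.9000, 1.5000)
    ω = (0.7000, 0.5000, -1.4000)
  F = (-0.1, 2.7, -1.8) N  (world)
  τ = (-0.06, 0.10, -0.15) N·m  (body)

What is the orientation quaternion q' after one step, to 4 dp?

q' = (-0.0740, 0.7224, 0.0247, -0.6871)

q⊗(0,ω) = (-1.4849247, 0.3535535, 0.4949749, 0.3535535)
q' = normalize(q + ½dt·q⊗(0,ω)) = (-0.0740, 0.7224, 0.0247, -0.6871)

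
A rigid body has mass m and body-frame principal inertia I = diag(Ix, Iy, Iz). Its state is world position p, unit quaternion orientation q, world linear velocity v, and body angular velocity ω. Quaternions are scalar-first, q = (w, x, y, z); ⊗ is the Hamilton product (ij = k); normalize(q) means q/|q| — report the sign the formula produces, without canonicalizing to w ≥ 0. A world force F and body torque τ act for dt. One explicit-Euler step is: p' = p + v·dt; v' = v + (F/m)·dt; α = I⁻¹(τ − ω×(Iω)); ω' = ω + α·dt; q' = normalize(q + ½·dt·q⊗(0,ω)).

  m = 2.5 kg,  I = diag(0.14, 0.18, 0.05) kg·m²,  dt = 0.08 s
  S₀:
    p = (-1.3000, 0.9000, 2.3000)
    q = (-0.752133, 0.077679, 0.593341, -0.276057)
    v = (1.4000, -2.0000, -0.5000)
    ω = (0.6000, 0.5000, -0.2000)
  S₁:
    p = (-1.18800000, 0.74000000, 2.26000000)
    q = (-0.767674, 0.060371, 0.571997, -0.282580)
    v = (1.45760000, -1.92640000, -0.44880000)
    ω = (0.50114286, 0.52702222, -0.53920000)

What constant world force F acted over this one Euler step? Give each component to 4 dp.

F = (1.8000, 2.3000, 1.6000)

v₁ − v₀ = (0.05760000, 0.07360000, 0.05120000)
m·(v₁−v₀)/dt = (1.8000, 2.3000, 1.6000)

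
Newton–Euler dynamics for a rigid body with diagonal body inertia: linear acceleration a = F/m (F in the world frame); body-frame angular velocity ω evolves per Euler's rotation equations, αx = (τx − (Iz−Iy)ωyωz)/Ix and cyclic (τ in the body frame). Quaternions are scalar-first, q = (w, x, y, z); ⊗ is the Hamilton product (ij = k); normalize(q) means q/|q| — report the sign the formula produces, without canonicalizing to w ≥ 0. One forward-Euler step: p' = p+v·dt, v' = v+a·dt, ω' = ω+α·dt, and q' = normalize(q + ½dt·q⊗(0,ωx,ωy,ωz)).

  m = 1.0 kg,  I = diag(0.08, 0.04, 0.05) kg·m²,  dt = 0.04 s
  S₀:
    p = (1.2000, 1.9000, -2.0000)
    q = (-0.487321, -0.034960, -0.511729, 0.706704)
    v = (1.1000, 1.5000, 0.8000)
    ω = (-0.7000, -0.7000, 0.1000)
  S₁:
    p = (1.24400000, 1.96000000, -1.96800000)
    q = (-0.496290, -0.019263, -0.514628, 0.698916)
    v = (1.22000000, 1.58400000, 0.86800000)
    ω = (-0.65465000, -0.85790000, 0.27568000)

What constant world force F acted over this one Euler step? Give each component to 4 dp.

F = (3.0000, 2.1000, 1.7000)

Δv = v₁−v₀ = (0.12000000, 0.08400000, 0.06800000)
F = m·Δv/dt = (3.0000, 2.1000, 1.7000)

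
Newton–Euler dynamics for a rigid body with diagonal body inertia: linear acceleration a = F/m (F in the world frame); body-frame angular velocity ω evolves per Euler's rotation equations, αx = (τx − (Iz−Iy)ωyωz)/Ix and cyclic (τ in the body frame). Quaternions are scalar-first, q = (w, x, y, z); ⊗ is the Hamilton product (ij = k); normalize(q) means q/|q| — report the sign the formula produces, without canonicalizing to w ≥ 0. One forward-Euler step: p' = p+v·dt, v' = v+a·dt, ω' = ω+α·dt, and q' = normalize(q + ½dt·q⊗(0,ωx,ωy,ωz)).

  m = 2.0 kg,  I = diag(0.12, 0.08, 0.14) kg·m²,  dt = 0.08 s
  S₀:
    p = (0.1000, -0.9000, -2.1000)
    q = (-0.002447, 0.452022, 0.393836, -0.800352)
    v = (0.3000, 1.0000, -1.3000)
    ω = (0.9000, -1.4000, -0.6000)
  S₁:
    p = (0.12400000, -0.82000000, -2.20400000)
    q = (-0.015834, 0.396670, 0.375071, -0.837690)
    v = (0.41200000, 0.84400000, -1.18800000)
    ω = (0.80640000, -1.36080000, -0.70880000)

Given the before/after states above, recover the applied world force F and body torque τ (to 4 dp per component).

Δv = v₁−v₀ = (0.11200000, -0.15600000, 0.11200000)
applied force F = (2.8000, -3.9000, 2.8000)
ω₁ − ω₀ = (-0.09360000, 0.03920000, -0.10880000)
I·α + gyro = (-0.0900, 0.0500, -0.1400)

F = (2.8000, -3.9000, 2.8000)
τ = (-0.0900, 0.0500, -0.1400)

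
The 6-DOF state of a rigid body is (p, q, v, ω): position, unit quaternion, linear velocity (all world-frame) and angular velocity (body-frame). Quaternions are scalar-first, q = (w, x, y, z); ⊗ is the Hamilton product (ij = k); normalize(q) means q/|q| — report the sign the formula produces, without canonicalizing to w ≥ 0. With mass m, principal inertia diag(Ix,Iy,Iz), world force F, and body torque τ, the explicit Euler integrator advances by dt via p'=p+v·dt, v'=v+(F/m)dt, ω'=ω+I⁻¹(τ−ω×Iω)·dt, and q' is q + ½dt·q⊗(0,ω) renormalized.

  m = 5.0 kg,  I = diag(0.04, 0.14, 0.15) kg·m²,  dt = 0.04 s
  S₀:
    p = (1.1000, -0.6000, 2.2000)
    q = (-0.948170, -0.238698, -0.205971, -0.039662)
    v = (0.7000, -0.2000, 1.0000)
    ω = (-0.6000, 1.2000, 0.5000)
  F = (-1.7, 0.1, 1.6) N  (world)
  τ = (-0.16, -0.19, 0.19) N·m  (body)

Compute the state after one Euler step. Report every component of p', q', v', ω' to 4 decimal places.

ω×(Iω) gyroscopic = (0.0060, 0.0330, -0.0720)
α = I⁻¹(τ − ω×Iω) = (-4.1500, -1.5929, 1.7467)
new body rate ω' = (-0.7660, 1.1363, 0.5699)
2q̇ = q⊗(0,ω) = (0.1237774, 0.5135109, -0.9946578, -0.8841052)
q' = normalize(q + ½dt·q⊗(0,ω)) = (-0.9453, -0.2283, -0.2258, -0.0573)
p + v·dt = (1.1280, -0.6080, 2.2400)
new velocity v' = (0.6864, -0.1992, 1.0128)

p' = (1.1280, -0.6080, 2.2400)
q' = (-0.9453, -0.2283, -0.2258, -0.0573)
v' = (0.6864, -0.1992, 1.0128)
ω' = (-0.7660, 1.1363, 0.5699)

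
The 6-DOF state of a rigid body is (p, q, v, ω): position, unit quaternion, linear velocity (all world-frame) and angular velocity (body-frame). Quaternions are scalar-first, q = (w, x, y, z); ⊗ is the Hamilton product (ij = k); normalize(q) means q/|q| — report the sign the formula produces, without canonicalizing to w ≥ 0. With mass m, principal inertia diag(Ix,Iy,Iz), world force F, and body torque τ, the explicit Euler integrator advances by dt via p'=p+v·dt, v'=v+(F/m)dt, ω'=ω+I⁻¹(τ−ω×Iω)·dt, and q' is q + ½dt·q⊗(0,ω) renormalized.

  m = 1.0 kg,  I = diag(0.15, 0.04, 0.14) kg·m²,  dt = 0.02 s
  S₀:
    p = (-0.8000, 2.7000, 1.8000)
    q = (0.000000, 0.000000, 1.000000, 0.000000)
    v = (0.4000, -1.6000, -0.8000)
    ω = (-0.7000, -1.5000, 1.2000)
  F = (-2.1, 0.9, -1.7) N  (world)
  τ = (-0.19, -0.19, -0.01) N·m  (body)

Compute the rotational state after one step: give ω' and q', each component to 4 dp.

ω' = (-0.7013, -1.5908, 1.2151)
q' = (0.0150, 0.0120, 0.9998, 0.0070)

angular accel α = (-0.0667, -4.5400, 0.7536)
new body rate ω' = (-0.7013, -1.5908, 1.2151)
q⊗(0,ω) = (1.5000000, 1.2000000, 0.0000000, 0.7000000)
q + ½dt·q⊗(0,ω), renormalized = (0.0150, 0.0120, 0.9998, 0.0070)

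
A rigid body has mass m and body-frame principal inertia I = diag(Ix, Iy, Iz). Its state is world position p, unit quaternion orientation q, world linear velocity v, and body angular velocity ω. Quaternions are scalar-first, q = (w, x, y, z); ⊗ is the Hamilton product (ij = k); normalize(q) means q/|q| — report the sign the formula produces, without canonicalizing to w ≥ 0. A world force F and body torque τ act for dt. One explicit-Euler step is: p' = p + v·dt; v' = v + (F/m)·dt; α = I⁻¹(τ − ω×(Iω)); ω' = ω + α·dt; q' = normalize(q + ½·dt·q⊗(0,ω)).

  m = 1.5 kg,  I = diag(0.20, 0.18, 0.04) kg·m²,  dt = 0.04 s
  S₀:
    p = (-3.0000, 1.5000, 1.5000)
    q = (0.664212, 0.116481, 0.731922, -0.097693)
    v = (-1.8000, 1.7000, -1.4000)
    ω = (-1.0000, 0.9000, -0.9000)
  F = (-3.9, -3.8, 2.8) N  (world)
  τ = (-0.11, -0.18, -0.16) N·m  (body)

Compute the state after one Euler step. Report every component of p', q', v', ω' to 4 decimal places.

(τ − ω×Iω)/I = (-1.1170, -1.8000, -4.4500)
new body rate ω' = (-1.0447, 0.8280, -1.0780)
q⊗(0,ω) = (-0.6301725, -1.2350181, 0.8003167, 0.2389641)
updated quaternion q' = (0.6513, 0.0917, 0.7475, -0.0929)
p' = p + v·dt = (-3.0720, 1.5680, 1.4440)
v + (F/m)dt = (-1.9040, 1.5987, -1.3253)

p' = (-3.0720, 1.5680, 1.4440)
q' = (0.6513, 0.0917, 0.7475, -0.0929)
v' = (-1.9040, 1.5987, -1.3253)
ω' = (-1.0447, 0.8280, -1.0780)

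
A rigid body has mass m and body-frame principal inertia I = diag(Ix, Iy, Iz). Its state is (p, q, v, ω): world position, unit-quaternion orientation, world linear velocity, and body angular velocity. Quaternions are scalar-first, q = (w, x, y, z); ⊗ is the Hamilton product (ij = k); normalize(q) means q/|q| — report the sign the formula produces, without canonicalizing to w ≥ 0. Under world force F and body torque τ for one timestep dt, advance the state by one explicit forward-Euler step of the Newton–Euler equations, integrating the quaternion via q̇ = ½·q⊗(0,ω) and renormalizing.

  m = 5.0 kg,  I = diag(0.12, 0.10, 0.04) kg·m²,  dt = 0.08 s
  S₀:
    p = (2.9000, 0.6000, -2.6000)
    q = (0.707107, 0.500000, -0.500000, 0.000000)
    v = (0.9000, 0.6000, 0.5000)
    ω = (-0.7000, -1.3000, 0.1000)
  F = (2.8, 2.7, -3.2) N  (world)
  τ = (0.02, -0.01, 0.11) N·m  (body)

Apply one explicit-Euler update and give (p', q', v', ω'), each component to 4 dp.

p' = (2.9720, 0.6480, -2.5600)
q' = (0.6939, 0.4774, -0.5378, -0.0371)
v' = (0.9448, 0.6432, 0.4488)
ω' = (-0.6919, -1.3035, 0.3564)

angular accel α = (0.1017, -0.0440, 3.2050)
new body rate ω' = (-0.6919, -1.3035, 0.3564)
q⊗(0,ω) = (-0.3000000, -0.5449749, -0.9692391, -0.9292893)
q' = normalize(q + ½dt·q⊗(0,ω)) = (0.6939, 0.4774, -0.5378, -0.0371)
a = F/m = (0.5600, 0.5400, -0.6400)
p + v·dt = (2.9720, 0.6480, -2.5600)
v' = v + a·dt = (0.9448, 0.6432, 0.4488)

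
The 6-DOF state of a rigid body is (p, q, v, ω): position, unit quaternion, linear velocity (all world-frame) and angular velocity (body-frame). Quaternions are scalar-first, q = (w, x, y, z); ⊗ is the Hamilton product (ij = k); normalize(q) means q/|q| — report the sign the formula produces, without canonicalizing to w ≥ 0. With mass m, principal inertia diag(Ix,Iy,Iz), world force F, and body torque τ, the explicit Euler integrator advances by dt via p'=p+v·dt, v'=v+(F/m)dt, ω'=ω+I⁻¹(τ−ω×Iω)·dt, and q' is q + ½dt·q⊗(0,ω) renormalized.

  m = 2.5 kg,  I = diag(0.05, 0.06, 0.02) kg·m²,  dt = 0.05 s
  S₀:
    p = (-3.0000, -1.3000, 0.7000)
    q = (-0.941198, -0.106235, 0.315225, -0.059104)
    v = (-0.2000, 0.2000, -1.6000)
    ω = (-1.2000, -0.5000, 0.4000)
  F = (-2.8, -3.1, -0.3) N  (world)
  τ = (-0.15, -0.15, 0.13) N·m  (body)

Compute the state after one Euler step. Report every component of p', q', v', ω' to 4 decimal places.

precession coupling ω×(Iω) = (0.0080, -0.0144, 0.0060)
angular accel α = (-3.1600, -2.2600, 6.2000)
ω' = ω + α·dt = (-1.3580, -0.6130, 0.7100)
q⊗(0,ω) = (0.0537721, 1.2259756, 0.5840178, 0.0549083)
q + ½dt·q⊗(0,ω), renormalized = (-0.9393, -0.0755, 0.3296, -0.0577)
p + v·dt = (-3.0100, -1.2900, 0.6200)
new velocity v' = (-0.2560, 0.1380, -1.6060)

p' = (-3.0100, -1.2900, 0.6200)
q' = (-0.9393, -0.0755, 0.3296, -0.0577)
v' = (-0.2560, 0.1380, -1.6060)
ω' = (-1.3580, -0.6130, 0.7100)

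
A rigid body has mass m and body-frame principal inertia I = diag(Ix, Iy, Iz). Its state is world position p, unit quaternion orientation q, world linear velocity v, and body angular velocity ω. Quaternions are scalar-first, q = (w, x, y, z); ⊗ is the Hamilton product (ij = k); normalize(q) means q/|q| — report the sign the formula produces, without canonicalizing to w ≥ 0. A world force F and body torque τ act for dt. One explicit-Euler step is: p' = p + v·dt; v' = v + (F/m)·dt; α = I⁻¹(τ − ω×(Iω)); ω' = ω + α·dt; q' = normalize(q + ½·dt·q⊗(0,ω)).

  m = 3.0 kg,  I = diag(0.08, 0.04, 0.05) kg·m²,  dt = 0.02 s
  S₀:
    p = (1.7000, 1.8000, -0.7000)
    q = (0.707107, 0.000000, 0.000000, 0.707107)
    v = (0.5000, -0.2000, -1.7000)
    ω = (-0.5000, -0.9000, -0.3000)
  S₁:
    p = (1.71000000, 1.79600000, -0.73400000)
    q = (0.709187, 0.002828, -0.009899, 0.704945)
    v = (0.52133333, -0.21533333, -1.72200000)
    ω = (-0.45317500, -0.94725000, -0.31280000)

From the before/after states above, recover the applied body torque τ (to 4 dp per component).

rate change Δω = (0.04682500, -0.04725000, -0.01280000)
ω₀×(Iω₀) = (0.0027, 0.0045, -0.0180)
I·α + gyro = (0.1900, -0.0900, -0.0500)

τ = (0.1900, -0.0900, -0.0500)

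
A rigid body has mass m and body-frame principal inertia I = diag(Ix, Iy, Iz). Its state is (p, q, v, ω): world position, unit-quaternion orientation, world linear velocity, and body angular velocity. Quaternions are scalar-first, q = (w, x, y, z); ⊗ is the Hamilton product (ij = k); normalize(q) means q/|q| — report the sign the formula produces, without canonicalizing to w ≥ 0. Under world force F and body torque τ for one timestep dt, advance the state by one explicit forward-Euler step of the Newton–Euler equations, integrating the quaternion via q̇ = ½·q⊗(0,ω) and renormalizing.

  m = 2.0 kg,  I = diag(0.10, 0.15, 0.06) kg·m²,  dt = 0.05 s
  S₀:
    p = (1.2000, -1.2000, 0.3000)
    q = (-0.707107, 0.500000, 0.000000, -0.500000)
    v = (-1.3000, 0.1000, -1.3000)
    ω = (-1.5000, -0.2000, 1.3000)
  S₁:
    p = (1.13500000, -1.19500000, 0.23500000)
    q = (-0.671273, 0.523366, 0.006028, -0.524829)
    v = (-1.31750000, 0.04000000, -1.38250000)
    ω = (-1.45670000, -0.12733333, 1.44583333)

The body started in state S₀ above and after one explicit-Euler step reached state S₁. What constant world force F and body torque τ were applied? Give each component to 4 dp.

ω₁ − ω₀ = (0.04330000, 0.07266667, 0.14583333)
gyro term ω₀×Iω₀ = (0.0234, -0.0780, 0.0150)
I·α + gyro = (0.1100, 0.1400, 0.1900)
velocity change Δv = (-0.01750000, -0.06000000, -0.08250000)
applied force F = (-0.7000, -2.4000, -3.3000)

F = (-0.7000, -2.4000, -3.3000)
τ = (0.1100, 0.1400, 0.1900)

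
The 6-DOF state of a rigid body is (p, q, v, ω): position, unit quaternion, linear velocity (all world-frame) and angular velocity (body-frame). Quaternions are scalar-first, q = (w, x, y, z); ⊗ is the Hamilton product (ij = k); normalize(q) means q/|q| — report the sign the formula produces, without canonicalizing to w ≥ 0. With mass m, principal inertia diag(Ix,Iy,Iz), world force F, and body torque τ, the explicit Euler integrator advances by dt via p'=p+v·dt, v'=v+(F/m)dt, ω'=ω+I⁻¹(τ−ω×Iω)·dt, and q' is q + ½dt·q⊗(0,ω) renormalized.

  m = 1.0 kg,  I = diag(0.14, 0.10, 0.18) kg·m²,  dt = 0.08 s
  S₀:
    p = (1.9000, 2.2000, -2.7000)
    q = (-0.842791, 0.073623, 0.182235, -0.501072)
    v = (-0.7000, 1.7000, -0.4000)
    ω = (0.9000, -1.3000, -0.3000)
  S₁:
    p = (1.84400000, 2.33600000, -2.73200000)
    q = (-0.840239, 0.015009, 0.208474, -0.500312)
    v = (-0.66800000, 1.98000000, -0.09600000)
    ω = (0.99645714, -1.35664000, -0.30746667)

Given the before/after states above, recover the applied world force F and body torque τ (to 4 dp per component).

F = (0.4000, 3.5000, 3.8000)
τ = (0.2000, -0.0600, 0.0300)

ω₁ − ω₀ = (0.09645714, -0.05664000, -0.00746667)
gyro term ω₀×Iω₀ = (0.0312, 0.0108, 0.0468)
I·α + gyro = (0.2000, -0.0600, 0.0300)
v₁ − v₀ = (0.03200000, 0.28000000, 0.30400000)
m·(v₁−v₀)/dt = (0.4000, 3.5000, 3.8000)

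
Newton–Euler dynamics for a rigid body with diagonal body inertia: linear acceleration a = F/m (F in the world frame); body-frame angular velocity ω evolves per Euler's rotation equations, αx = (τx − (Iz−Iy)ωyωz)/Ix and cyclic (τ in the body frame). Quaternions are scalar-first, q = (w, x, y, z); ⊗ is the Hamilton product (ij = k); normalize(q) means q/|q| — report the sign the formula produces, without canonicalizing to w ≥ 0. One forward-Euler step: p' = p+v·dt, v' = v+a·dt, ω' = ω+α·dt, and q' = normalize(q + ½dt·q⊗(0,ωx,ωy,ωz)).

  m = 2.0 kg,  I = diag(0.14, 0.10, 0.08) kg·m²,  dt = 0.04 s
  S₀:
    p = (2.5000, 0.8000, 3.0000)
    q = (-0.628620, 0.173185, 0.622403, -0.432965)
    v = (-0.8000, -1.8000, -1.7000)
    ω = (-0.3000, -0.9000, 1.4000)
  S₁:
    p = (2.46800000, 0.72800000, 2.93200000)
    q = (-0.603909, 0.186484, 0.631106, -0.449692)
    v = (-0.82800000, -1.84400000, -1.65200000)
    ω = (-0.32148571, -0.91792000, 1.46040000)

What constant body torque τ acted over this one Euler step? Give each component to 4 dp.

τ = (-0.0500, -0.0700, 0.1100)

Δω = ω₁−ω₀ = (-0.02148571, -0.01792000, 0.06040000)
I·α + gyro = (-0.0500, -0.0700, 0.1100)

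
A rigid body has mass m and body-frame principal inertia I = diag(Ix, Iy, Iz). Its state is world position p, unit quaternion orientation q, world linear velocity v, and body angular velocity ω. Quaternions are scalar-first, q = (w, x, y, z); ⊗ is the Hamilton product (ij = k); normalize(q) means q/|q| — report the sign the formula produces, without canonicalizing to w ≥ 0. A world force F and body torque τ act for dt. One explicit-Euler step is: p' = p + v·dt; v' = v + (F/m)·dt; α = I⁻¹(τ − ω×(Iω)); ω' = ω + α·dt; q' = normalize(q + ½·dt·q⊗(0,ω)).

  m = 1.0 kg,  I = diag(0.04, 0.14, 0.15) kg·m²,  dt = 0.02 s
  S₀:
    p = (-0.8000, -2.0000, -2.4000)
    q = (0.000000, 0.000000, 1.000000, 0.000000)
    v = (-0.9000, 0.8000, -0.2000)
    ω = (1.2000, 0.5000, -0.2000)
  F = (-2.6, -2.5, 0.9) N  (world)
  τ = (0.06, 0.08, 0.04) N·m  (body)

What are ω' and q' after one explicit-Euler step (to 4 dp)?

α = I⁻¹(τ − ω×Iω) = (1.5250, 0.3829, -0.1333)
new body rate ω' = (1.2305, 0.5077, -0.2027)
Hamilton product q⊗(0,ω) = (-0.5000000, -0.2000000, 0.0000000, -1.2000000)
updated quaternion q' = (-0.0050, -0.0020, 0.9999, -0.0120)

ω' = (1.2305, 0.5077, -0.2027)
q' = (-0.0050, -0.0020, 0.9999, -0.0120)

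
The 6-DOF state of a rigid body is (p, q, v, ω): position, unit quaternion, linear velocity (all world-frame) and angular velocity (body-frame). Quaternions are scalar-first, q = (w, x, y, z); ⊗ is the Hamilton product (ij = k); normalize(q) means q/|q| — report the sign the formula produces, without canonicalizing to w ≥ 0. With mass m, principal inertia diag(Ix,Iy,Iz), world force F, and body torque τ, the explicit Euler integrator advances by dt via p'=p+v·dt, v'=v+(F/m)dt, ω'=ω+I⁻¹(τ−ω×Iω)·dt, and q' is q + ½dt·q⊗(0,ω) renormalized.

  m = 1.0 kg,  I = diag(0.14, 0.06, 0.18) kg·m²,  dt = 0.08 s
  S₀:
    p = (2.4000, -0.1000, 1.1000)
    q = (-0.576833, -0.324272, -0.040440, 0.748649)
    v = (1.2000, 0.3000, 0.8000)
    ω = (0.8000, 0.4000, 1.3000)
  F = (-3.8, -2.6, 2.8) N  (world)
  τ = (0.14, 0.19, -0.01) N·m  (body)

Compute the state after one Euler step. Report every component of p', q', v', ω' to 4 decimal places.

linear accel F/m = (-3.8000, -2.6000, 2.8000)
p + v·dt = (2.4960, -0.0760, 1.1640)
new velocity v' = (0.8960, 0.0920, 1.0240)
α = I⁻¹(τ − ω×Iω) = (0.5543, 3.8600, 0.0867)
new body rate ω' = (0.8443, 0.7088, 1.3069)
Hamilton product q⊗(0,ω) = (-0.6976501, -0.8134980, 0.7897396, -0.8472397)
q + ½dt·q⊗(0,ω), renormalized = (-0.6035, -0.3561, -0.0088, 0.7133)

p' = (2.4960, -0.0760, 1.1640)
q' = (-0.6035, -0.3561, -0.0088, 0.7133)
v' = (0.8960, 0.0920, 1.0240)
ω' = (0.8443, 0.7088, 1.3069)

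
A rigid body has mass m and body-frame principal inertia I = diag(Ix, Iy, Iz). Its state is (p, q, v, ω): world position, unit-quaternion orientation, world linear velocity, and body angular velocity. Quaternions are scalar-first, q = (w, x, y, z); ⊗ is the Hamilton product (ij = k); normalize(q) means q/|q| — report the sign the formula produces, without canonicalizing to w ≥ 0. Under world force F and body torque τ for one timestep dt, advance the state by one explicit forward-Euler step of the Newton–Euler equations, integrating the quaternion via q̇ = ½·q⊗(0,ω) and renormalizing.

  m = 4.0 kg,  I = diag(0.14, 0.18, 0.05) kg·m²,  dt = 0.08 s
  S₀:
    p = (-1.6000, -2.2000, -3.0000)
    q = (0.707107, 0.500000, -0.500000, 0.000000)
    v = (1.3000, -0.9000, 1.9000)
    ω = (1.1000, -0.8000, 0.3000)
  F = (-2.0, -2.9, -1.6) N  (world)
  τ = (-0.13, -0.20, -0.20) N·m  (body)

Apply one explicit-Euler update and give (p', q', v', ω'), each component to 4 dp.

new position p' = (-1.4960, -2.2720, -2.8480)
new velocity v' = (1.2600, -0.9580, 1.8680)
ω×(Iω) gyroscopic = (0.0312, 0.0297, -0.0352)
(τ − ω×Iω)/I = (-1.1514, -1.2761, -3.2960)
ω + α·dt = (1.0079, -0.9021, 0.0363)
q⊗(0,ω) = (-0.9500000, 0.6278177, -0.7156856, 0.3621321)
updated quaternion q' = (0.6681, 0.5243, -0.5278, 0.0145)

p' = (-1.4960, -2.2720, -2.8480)
q' = (0.6681, 0.5243, -0.5278, 0.0145)
v' = (1.2600, -0.9580, 1.8680)
ω' = (1.0079, -0.9021, 0.0363)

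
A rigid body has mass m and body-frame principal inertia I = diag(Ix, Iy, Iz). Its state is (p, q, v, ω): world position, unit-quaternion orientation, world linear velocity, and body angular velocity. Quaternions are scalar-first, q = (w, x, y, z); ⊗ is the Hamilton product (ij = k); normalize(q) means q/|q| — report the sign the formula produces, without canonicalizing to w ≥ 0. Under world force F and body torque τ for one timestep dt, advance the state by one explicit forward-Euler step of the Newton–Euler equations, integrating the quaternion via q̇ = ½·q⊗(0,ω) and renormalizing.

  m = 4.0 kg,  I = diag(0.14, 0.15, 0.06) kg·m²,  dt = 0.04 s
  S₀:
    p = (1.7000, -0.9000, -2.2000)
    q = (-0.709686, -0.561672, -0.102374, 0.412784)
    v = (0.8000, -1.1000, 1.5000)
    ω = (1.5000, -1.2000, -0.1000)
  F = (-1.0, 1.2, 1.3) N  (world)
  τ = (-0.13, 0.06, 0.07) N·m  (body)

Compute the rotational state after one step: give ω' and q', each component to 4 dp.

gyro term ω×Iω = (-0.0108, -0.0120, -0.0180)
angular accel α = (-0.8514, 0.4800, 1.4667)
new body rate ω' = (1.4659, -1.1808, -0.0413)
q⊗(0,ω) = (0.7609376, -0.5589508, 1.4146320, 0.8985360)
updated quaternion q' = (-0.6940, -0.5724, -0.0740, 0.4304)

ω' = (1.4659, -1.1808, -0.0413)
q' = (-0.6940, -0.5724, -0.0740, 0.4304)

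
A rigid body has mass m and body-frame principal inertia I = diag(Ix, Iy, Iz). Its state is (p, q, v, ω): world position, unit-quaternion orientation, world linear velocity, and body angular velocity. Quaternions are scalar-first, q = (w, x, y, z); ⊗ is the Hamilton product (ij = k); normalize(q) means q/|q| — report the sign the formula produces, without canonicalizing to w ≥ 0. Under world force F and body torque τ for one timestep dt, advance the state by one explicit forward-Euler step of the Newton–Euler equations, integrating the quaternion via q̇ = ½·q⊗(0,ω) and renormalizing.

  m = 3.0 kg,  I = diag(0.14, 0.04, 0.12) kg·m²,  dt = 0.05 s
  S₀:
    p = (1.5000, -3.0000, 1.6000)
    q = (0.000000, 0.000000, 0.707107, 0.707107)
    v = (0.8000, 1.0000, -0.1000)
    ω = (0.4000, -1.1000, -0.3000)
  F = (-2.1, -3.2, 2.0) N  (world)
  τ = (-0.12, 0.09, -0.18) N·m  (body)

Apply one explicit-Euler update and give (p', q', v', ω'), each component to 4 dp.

a = F/m = (-0.7000, -1.0667, 0.6667)
p' = p + v·dt = (1.5400, -2.9500, 1.5950)
v' = v + a·dt = (0.7650, 0.9467, -0.0667)
ω×(Iω) gyroscopic = (0.0264, -0.0024, 0.0440)
(τ − ω×Iω)/I = (-1.0457, 2.3100, -1.8667)
ω' = ω + α·dt = (0.3477, -0.9845, -0.3933)
Hamilton product q⊗(0,ω) = (0.9899498, 0.5656856, 0.2828428, -0.2828428)
q + ½dt·q⊗(0,ω), renormalized = (0.0247, 0.0141, 0.7139, 0.6997)

p' = (1.5400, -2.9500, 1.5950)
q' = (0.0247, 0.0141, 0.7139, 0.6997)
v' = (0.7650, 0.9467, -0.0667)
ω' = (0.3477, -0.9845, -0.3933)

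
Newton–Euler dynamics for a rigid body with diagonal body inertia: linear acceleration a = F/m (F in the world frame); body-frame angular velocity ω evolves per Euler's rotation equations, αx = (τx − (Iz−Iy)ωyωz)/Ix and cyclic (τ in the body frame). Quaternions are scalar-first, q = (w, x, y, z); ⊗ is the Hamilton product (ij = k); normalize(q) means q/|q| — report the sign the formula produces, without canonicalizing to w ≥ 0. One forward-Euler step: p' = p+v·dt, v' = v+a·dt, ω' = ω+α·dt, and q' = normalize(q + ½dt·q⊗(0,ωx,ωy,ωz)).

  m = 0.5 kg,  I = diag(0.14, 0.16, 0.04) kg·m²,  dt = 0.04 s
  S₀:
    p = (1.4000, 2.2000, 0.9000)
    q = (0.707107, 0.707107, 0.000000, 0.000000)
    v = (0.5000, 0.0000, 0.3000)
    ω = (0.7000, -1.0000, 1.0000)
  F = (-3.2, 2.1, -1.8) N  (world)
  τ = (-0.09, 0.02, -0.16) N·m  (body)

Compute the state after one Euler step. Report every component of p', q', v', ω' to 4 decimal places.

p' = (1.4200, 2.2000, 0.9120)
q' = (0.6969, 0.7166, -0.0283, 0.0000)
v' = (0.2440, 0.1680, 0.1560)
ω' = (0.6400, -1.0125, 0.8540)

new position p' = (1.4200, 2.2000, 0.9120)
v + (F/m)dt = (0.2440, 0.1680, 0.1560)
(τ − ω×Iω)/I = (-1.5000, -0.3125, -3.6500)
new body rate ω' = (0.6400, -1.0125, 0.8540)
Hamilton product q⊗(0,ω) = (-0.4949749, 0.4949749, -1.4142140, 0.0000000)
q + ½dt·q⊗(0,ω), renormalized = (0.6969, 0.7166, -0.0283, 0.0000)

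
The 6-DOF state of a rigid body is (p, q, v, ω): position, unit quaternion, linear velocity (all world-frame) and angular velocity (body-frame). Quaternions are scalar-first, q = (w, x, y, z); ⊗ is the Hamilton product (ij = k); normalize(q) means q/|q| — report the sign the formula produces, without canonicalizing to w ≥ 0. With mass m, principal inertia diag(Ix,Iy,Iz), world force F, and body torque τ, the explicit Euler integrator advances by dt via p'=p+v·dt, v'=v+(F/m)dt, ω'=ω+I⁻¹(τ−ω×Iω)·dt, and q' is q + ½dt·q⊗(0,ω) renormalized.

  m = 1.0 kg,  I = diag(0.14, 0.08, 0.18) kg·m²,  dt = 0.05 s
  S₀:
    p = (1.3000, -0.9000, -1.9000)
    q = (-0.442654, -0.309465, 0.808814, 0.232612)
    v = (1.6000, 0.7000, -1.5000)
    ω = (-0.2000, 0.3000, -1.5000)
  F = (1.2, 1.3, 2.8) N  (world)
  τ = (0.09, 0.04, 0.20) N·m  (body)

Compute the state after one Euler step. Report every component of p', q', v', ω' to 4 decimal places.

p' = (1.3800, -0.8650, -1.9750)
q' = (-0.4412, -0.3391, 0.7921, 0.2507)
v' = (1.6600, 0.7650, -1.3600)
ω' = (-0.1518, 0.3325, -1.4454)

ω×(Iω) gyroscopic = (-0.0450, -0.0120, 0.0036)
α = I⁻¹(τ − ω×Iω) = (0.9643, 0.6500, 1.0911)
new body rate ω' = (-0.1518, 0.3325, -1.4454)
Hamilton product q⊗(0,ω) = (0.0443808, -1.1944738, -0.6435161, 0.7329043)
q' = normalize(q + ½dt·q⊗(0,ω)) = (-0.4412, -0.3391, 0.7921, 0.2507)
linear accel F/m = (1.2000, 1.3000, 2.8000)
p' = p + v·dt = (1.3800, -0.8650, -1.9750)
new velocity v' = (1.6600, 0.7650, -1.3600)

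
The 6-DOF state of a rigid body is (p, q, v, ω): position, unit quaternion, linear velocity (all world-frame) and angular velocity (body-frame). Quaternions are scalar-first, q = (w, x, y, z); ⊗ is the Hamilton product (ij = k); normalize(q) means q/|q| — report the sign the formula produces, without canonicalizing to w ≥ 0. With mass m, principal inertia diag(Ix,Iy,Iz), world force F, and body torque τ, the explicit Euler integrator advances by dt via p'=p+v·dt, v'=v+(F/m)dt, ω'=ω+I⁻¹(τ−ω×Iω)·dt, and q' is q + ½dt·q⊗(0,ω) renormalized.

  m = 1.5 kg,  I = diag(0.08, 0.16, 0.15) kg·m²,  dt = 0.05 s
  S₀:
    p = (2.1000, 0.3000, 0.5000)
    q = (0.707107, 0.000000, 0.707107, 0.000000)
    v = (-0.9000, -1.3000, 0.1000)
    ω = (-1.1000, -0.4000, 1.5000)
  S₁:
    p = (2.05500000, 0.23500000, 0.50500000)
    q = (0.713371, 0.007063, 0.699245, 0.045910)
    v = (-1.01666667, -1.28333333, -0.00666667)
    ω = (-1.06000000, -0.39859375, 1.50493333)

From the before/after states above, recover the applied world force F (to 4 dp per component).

Δv = v₁−v₀ = (-0.11666667, 0.01666667, -0.10666667)
F = m·Δv/dt = (-3.5000, 0.5000, -3.2000)

F = (-3.5000, 0.5000, -3.2000)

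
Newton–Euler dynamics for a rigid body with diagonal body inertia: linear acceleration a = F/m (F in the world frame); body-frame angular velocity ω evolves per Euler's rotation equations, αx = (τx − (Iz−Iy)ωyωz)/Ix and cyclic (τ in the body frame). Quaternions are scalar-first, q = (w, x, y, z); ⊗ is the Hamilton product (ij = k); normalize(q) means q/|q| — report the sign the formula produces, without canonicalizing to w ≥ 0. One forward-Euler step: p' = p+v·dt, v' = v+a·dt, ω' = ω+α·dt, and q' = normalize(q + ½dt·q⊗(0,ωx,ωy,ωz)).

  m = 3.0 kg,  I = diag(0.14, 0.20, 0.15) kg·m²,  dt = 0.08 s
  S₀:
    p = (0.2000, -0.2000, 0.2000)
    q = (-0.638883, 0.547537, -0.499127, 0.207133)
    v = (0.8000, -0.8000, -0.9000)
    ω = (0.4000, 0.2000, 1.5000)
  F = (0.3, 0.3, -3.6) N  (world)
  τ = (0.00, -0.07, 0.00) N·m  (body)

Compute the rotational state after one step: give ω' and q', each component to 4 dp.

ω' = (0.4086, 0.1744, 1.4974)
q' = (-0.6548, 0.5047, -0.5327, 0.1808)

precession coupling ω×(Iω) = (-0.0150, -0.0060, 0.0048)
(τ − ω×Iω)/I = (0.1071, -0.3200, -0.0320)
ω' = ω + α·dt = (0.4086, 0.1744, 1.4974)
Hamilton product q⊗(0,ω) = (-0.4298889, -1.0456703, -0.8662289, -0.6491663)
q + ½dt·q⊗(0,ω), renormalized = (-0.6548, 0.5047, -0.5327, 0.1808)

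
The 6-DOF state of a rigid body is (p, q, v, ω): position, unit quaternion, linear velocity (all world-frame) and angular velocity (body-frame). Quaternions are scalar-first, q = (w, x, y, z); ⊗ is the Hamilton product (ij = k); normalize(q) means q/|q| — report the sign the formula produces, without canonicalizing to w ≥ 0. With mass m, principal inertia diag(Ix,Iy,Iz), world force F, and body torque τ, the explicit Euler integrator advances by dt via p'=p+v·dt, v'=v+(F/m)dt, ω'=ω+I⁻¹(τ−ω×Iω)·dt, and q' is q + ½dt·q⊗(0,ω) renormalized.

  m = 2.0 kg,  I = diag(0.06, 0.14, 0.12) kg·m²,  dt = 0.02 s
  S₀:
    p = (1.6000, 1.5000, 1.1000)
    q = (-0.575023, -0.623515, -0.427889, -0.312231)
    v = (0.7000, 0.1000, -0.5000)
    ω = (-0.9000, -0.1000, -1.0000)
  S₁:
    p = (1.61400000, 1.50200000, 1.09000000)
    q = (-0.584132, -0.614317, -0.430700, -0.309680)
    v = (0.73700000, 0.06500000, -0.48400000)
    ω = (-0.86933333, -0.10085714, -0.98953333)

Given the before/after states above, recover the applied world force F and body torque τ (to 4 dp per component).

F = (3.7000, -3.5000, 1.6000)
τ = (0.0900, -0.0600, 0.0700)

v₁ − v₀ = (0.03700000, -0.03500000, 0.01600000)
m·(v₁−v₀)/dt = (3.7000, -3.5000, 1.6000)
rate change Δω = (0.03066667, -0.00085714, 0.01046667)
ω₀×(Iω₀) = (-0.0020, -0.0540, 0.0072)
τ = I·(Δω/dt) + ω₀×(Iω₀) = (0.0900, -0.0600, 0.0700)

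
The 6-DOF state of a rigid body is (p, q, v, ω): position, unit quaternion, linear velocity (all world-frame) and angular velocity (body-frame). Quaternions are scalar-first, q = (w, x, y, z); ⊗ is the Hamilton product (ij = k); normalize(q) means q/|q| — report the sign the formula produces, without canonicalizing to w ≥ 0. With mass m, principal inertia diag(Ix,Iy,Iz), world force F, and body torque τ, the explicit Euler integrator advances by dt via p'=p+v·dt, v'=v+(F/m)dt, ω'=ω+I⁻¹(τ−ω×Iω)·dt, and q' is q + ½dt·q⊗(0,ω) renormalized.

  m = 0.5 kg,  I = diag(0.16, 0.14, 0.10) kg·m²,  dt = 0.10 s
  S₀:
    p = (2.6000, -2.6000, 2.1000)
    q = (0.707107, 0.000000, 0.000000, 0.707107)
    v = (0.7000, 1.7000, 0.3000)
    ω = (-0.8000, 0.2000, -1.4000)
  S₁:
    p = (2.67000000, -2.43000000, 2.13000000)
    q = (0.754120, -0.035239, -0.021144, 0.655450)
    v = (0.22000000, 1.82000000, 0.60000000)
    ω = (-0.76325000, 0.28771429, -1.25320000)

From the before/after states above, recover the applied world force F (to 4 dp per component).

F = (-2.4000, 0.6000, 1.5000)

Δv = v₁−v₀ = (-0.48000000, 0.12000000, 0.30000000)
F = m·Δv/dt = (-2.4000, 0.6000, 1.5000)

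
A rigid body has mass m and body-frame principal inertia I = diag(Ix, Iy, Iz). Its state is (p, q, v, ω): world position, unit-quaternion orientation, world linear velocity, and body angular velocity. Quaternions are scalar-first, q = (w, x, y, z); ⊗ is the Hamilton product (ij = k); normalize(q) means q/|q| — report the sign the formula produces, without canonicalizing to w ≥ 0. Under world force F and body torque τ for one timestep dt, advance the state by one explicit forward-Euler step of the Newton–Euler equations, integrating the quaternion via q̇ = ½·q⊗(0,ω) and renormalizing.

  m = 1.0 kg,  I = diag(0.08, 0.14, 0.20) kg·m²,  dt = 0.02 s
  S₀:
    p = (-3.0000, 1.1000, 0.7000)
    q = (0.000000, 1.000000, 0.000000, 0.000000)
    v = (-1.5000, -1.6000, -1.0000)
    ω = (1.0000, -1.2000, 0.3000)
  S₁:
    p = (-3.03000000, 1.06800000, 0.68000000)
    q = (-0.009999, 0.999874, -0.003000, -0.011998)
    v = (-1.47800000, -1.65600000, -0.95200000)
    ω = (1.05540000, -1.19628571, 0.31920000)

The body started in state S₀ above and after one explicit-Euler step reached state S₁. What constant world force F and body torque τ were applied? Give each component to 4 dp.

Δv = v₁−v₀ = (0.02200000, -0.05600000, 0.04800000)
m·(v₁−v₀)/dt = (1.1000, -2.8000, 2.4000)
ω₁ − ω₀ = (0.05540000, 0.00371429, 0.01920000)
ω₀×(Iω₀) = (-0.0216, -0.0360, -0.0720)
τ = I·(Δω/dt) + ω₀×(Iω₀) = (0.2000, -0.0100, 0.1200)

F = (1.1000, -2.8000, 2.4000)
τ = (0.2000, -0.0100, 0.1200)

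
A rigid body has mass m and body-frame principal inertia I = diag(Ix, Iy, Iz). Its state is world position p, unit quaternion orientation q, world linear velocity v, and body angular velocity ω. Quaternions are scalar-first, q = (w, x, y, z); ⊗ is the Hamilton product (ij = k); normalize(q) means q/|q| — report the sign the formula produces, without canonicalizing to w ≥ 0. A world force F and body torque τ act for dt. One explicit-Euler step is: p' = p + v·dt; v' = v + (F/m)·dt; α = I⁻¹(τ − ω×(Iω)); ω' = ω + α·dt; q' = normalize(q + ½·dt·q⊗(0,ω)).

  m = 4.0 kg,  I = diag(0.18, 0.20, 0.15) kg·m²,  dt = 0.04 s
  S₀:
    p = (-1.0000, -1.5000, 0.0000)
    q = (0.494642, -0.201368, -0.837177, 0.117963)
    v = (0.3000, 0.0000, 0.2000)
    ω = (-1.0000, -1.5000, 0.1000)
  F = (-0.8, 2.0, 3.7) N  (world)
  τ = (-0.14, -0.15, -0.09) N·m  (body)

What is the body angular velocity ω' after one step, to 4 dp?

gyro term ω×Iω = (0.0075, -0.0030, 0.0300)
α = I⁻¹(τ − ω×Iω) = (-0.8194, -0.7350, -0.8000)
ω + α·dt = (-1.0328, -1.5294, 0.0680)

ω' = (-1.0328, -1.5294, 0.0680)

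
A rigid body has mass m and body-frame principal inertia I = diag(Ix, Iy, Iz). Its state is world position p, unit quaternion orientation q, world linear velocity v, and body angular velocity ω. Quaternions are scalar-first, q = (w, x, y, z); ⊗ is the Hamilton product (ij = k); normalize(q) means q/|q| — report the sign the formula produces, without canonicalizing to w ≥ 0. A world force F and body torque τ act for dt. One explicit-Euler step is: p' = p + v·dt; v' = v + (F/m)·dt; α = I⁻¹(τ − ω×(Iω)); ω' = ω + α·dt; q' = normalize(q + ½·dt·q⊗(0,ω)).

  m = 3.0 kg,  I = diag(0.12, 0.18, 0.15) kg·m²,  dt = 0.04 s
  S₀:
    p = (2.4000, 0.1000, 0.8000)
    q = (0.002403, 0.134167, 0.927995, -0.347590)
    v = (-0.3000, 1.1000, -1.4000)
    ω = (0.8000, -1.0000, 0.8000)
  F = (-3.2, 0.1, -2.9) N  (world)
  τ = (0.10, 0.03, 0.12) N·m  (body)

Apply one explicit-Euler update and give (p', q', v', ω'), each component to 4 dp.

p' = (2.3880, 0.1440, 0.7440)
q' = (0.0244, 0.1420, 0.9198, -0.3649)
v' = (-0.3427, 1.1013, -1.4387)
ω' = (0.8253, -0.9891, 0.8448)

α = I⁻¹(τ − ω×Iω) = (0.6333, 0.2733, 1.1200)
new body rate ω' = (0.8253, -0.9891, 0.8448)
2q̇ = q⊗(0,ω) = (1.0987334, 0.3967284, -0.3878086, -0.8746406)
updated quaternion q' = (0.0244, 0.1420, 0.9198, -0.3649)
a = F/m = (-1.0667, 0.0333, -0.9667)
new position p' = (2.3880, 0.1440, 0.7440)
v + (F/m)dt = (-0.3427, 1.1013, -1.4387)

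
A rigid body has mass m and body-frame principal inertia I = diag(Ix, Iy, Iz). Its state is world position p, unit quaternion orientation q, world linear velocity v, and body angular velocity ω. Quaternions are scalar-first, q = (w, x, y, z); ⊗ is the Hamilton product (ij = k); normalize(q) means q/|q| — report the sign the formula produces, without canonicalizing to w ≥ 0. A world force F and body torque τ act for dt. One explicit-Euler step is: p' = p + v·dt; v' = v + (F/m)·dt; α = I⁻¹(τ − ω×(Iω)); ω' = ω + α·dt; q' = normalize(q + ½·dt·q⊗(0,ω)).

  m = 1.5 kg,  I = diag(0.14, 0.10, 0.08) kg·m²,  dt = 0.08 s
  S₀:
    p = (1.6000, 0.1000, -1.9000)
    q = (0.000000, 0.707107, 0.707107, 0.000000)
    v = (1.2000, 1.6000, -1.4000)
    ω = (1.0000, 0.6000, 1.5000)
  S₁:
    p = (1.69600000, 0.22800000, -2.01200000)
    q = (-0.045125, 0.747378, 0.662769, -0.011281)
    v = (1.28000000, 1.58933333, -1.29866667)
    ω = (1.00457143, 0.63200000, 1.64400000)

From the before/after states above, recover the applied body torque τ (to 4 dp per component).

τ = (-0.0100, 0.1300, 0.1200)

ω₁ − ω₀ = (0.00457143, 0.03200000, 0.14400000)
ω₀×(Iω₀) = (-0.0180, 0.0900, -0.0240)
applied torque τ = (-0.0100, 0.1300, 0.1200)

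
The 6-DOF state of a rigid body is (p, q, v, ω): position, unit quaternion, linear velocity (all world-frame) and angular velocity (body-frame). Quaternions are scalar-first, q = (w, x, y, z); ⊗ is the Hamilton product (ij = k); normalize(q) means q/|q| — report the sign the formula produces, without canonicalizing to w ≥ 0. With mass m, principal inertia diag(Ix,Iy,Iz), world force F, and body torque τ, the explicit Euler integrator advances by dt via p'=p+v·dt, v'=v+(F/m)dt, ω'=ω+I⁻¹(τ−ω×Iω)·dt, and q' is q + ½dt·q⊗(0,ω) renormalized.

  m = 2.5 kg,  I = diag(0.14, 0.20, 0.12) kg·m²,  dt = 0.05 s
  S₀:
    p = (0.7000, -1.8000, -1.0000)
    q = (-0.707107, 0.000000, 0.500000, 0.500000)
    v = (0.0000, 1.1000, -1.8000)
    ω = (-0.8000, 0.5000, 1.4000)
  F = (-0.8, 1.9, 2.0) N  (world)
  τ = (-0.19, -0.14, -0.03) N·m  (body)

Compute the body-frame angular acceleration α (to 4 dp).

gyro term ω×Iω = (-0.0560, -0.0224, -0.0240)
α = I⁻¹(τ − ω×Iω) = (-0.9571, -0.5880, -0.0500)

α = (-0.9571, -0.5880, -0.0500)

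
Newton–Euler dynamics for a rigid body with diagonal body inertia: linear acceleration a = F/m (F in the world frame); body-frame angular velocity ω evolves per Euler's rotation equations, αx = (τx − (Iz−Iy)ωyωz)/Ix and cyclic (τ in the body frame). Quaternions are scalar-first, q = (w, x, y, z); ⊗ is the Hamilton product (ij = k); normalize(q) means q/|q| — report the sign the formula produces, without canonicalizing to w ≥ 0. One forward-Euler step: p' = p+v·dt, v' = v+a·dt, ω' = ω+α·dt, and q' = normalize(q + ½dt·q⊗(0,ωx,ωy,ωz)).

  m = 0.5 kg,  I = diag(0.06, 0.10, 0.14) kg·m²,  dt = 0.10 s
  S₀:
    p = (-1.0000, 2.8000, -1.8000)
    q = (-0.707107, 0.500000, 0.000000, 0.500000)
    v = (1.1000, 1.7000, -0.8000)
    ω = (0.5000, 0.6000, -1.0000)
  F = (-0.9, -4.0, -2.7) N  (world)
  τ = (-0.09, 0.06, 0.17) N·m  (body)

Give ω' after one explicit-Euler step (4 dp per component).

ω' = (0.3900, 0.6200, -0.8871)

precession coupling ω×(Iω) = (-0.0240, 0.0400, 0.0120)
α = I⁻¹(τ − ω×Iω) = (-1.1000, 0.2000, 1.1286)
new body rate ω' = (0.3900, 0.6200, -0.8871)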